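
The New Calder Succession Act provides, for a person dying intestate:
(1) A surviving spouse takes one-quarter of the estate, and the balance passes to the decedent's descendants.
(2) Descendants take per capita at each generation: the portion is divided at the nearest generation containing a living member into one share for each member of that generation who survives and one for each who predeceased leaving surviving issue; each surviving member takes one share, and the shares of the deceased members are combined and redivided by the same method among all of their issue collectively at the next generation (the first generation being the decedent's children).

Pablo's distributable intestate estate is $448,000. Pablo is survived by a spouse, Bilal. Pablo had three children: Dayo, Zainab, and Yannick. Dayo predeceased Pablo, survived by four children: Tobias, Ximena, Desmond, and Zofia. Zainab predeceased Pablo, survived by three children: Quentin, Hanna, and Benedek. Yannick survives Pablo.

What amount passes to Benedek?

Bilal takes one-quarter of $448,000 = $112,000. The remaining $336,000 passes to the descendants.
The descendants' portion ($336,000) is divided at the children's generation into 3 shares of $112,000. Yannick takes $112,000. The 2 shares of the deceased (Dayo and Zainab) are combined into a pool of $224,000.
That pool ($224,000) is divided at the grandchildren's generation equally among Tobias, Ximena, Desmond, Zofia, Quentin, Hanna, and Benedek: $32,000 each.

Benedek receives $32,000.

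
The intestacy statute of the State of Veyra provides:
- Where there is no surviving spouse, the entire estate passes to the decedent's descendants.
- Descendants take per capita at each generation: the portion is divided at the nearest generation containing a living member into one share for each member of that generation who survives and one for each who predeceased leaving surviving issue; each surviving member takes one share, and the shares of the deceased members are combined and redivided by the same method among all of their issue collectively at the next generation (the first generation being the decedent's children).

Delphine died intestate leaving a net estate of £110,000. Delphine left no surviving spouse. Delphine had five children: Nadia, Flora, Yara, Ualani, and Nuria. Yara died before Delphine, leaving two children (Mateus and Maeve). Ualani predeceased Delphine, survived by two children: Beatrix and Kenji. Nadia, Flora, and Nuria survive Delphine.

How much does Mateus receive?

Mateus receives £11,000.

The entire £110,000 passes to the descendants.
That amount (£110,000) is divided at the children's generation into 5 shares of £22,000. Nadia, Flora, and Nuria each take £22,000. The 2 shares of the deceased (Yara and Ualani) are combined into a pool of £44,000.
That pool (£44,000) is divided at the grandchildren's generation equally among Mateus, Maeve, Beatrix, and Kenji: £11,000 each.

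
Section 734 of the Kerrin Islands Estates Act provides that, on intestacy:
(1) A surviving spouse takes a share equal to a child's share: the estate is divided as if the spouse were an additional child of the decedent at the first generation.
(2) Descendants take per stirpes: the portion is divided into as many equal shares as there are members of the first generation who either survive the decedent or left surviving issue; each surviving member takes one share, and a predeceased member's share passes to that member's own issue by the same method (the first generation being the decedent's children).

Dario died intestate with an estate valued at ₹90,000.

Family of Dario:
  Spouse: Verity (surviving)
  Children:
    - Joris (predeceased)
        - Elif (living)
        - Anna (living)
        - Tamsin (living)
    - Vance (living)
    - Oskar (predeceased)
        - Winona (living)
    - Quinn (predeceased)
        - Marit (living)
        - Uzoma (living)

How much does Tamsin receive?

Tamsin receives ₹6,000.

The spouse counts as an additional share at the children's level, so there are 5 primary shares of ₹18,000. Verity takes one such share (₹18,000).
The children's combined portion (₹72,000) is divided into 4 shares of ₹18,000: Vance takes ₹18,000; Joris's ₹18,000 share passes to Joris's issue; Oskar's ₹18,000 share passes to Oskar's issue; Quinn's ₹18,000 share passes to Quinn's issue.
Joris's share (₹18,000) is divided into 3 shares of ₹6,000: Elif, Anna, and Tamsin each take ₹6,000.
Oskar's share (₹18,000) passes entirely to Winona.
Quinn's share (₹18,000) is divided into 2 shares of ₹9,000: Marit and Uzoma each take ₹9,000.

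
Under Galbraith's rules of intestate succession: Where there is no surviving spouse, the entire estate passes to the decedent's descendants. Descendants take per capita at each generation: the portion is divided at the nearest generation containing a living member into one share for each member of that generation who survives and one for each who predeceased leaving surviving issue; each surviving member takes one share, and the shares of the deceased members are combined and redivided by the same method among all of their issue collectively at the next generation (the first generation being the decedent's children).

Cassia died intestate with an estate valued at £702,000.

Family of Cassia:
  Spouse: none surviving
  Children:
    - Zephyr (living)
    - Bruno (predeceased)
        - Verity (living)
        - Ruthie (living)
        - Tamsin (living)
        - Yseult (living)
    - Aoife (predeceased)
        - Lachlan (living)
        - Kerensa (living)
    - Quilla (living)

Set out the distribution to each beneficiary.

Zephyr: £175,500; Verity: £58,500; Ruthie: £58,500; Tamsin: £58,500; Yseult: £58,500; Lachlan: £58,500; Kerensa: £58,500; Quilla: £175,500

The entire £702,000 passes to the descendants.
That amount (£702,000) is divided at the children's generation into 4 shares of £175,500. Zephyr and Quilla each take £175,500. The 2 shares of the deceased (Bruno and Aoife) are combined into a pool of £351,000.
That pool (£351,000) is divided at the grandchildren's generation equally among Verity, Ruthie, Tamsin, Yseult, Lachlan, and Kerensa: £58,500 each.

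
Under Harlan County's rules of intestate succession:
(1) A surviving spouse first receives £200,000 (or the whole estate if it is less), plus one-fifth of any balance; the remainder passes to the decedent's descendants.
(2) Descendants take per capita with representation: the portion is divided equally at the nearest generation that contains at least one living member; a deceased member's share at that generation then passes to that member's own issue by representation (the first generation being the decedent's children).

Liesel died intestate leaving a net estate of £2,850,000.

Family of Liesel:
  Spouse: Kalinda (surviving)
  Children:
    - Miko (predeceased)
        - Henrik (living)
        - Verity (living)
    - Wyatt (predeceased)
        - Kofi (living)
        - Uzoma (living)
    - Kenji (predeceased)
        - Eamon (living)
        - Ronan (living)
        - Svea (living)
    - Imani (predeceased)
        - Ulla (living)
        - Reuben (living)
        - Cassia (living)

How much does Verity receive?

Kalinda first takes £200,000, leaving a balance of £2,650,000. Kalinda then takes one-fifth of the balance (£530,000), for a total of £730,000. The remaining £2,120,000 passes to the descendants.
No child survives, so the initial division is made at the grandchildren's generation.
The descendants' portion (£2,120,000) is divided into 10 shares of £212,000: Henrik, Verity, Kofi, Uzoma, Eamon, Ronan, Svea, Ulla, Reuben, and Cassia each take £212,000.

Verity receives £212,000.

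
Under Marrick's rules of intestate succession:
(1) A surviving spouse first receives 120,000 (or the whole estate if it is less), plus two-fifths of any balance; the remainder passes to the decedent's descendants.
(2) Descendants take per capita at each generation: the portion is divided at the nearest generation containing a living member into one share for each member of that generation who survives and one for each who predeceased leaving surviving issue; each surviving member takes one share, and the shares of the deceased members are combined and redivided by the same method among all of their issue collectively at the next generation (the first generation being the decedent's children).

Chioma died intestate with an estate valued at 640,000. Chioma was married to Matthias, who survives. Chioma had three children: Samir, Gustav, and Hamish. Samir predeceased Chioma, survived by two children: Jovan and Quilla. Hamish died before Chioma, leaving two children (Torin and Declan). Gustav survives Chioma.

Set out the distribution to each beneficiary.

Matthias: 328,000; Jovan: 52,000; Quilla: 52,000; Gustav: 104,000; Torin: 52,000; Declan: 52,000

Matthias first takes 120,000, leaving a balance of 520,000. Matthias then takes two-fifths of the balance (208,000), for a total of 328,000. The remaining 312,000 passes to the descendants.
The descendants' portion (312,000) is divided at the children's generation into 3 shares of 104,000. Gustav takes 104,000. The 2 shares of the deceased (Samir and Hamish) are combined into a pool of 208,000.
That pool (208,000) is divided at the grandchildren's generation equally among Jovan, Quilla, Torin, and Declan: 52,000 each.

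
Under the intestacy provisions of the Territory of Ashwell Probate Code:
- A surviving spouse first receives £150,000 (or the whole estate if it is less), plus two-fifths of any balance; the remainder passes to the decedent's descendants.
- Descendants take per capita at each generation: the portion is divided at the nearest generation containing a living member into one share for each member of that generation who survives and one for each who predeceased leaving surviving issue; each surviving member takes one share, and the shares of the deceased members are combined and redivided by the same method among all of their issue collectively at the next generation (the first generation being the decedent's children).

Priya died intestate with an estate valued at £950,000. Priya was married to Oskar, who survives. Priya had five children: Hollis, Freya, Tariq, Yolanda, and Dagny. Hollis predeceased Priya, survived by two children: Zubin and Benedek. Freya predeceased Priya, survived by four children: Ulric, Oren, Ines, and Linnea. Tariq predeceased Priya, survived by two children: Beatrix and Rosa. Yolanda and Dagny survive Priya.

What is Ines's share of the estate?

Oskar first takes £150,000, leaving a balance of £800,000. Oskar then takes two-fifths of the balance (£320,000), for a total of £470,000. The remaining £480,000 passes to the descendants.
The descendants' portion (£480,000) is divided at the children's generation into 5 shares of £96,000. Yolanda and Dagny each take £96,000. The 3 shares of the deceased (Hollis, Freya, and Tariq) are combined into a pool of £288,000.
That pool (£288,000) is divided at the grandchildren's generation equally among Zubin, Benedek, Ulric, Oren, Ines, Linnea, Beatrix, and Rosa: £36,000 each.

Ines receives £36,000.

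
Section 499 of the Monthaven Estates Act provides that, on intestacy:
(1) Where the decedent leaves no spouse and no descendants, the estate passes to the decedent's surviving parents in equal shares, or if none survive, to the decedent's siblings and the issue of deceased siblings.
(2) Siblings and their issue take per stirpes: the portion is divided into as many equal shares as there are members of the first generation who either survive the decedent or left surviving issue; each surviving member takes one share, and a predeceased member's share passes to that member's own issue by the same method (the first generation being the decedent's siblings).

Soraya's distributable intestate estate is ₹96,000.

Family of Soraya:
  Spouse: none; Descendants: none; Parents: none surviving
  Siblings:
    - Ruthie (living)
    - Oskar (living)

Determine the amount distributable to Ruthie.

The entire ₹96,000 passes to the siblings and their issue.
That amount (₹96,000) is divided into 2 shares of ₹48,000: Ruthie and Oskar each take ₹48,000.

Ruthie receives ₹48,000.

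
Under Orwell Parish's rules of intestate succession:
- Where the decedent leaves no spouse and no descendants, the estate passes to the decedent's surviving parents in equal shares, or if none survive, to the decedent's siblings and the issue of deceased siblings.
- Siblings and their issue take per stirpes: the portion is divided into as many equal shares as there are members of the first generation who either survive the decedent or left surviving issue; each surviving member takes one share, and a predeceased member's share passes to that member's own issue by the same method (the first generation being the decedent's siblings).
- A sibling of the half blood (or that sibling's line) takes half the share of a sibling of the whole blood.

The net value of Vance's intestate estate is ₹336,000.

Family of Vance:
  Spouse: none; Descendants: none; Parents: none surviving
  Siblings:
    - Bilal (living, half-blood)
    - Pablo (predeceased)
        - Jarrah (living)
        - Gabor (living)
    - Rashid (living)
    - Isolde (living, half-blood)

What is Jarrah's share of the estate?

Jarrah receives ₹56,000.

The entire ₹336,000 passes to the siblings and their issue.
Counting each half-blood sibling's line as half a unit, there are 3 units in ₹336,000, so one unit is ₹112,000. Whole-blood lines (Pablo and Rashid) take ₹112,000 each; half-blood lines (Bilal and Isolde) take ₹56,000 each.
Pablo's share (₹112,000) is divided into 2 shares of ₹56,000: Jarrah and Gabor each take ₹56,000.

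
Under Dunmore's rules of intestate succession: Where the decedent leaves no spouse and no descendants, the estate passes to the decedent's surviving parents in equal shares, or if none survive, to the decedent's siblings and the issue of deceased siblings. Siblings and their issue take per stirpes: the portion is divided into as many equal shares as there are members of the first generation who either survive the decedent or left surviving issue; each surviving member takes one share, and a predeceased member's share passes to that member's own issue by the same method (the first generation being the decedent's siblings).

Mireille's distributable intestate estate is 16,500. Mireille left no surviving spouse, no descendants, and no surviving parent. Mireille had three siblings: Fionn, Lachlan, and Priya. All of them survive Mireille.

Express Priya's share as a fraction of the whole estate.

Priya receives 1/3 of the estate.

The entire 16,500 passes to the siblings and their issue.
That amount (16,500) is divided into 3 shares of 5,500: Fionn, Lachlan, and Priya each take 5,500.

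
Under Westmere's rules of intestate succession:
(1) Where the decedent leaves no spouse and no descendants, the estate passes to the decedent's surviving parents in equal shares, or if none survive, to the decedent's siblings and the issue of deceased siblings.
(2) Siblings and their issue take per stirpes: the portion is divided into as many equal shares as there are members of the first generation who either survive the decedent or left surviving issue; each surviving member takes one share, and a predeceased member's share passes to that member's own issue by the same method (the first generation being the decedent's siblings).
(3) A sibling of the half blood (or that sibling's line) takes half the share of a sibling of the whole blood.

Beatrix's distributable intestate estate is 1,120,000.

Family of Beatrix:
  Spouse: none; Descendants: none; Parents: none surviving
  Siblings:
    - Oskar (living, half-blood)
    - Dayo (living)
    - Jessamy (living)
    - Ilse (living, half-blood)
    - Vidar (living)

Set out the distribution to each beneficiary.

The entire 1,120,000 passes to the siblings and their issue.
Counting each half-blood sibling's line as half a unit, there are 4 units in 1,120,000, so one unit is 280,000. Whole-blood lines (Dayo, Jessamy, and Vidar) take 280,000 each; half-blood lines (Oskar and Ilse) take 140,000 each.

Oskar: 140,000; Dayo: 280,000; Jessamy: 280,000; Ilse: 140,000; Vidar: 280,000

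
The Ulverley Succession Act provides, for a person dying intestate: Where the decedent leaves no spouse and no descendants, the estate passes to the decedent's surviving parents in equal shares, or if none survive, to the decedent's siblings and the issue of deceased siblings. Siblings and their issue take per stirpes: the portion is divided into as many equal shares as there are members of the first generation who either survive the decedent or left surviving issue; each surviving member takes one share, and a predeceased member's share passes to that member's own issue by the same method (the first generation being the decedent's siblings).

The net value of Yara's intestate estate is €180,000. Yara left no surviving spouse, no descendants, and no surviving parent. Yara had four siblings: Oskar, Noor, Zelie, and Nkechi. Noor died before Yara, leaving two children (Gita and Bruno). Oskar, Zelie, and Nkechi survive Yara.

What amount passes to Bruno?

The entire €180,000 passes to the siblings and their issue.
That amount (€180,000) is divided into 4 shares of €45,000: Oskar, Zelie, and Nkechi each take €45,000; Noor's €45,000 share passes to Noor's issue.
Noor's share (€45,000) is divided into 2 shares of €22,500: Gita and Bruno each take €22,500.

Bruno receives €22,500.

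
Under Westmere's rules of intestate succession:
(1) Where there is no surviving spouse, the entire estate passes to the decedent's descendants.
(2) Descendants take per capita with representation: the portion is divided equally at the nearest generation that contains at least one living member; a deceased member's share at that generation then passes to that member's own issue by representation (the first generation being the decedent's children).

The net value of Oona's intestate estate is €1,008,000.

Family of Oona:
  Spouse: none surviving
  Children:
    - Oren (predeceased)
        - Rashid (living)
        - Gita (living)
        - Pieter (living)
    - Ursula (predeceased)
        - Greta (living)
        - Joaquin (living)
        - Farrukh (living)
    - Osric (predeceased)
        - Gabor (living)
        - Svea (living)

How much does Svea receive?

The entire €1,008,000 passes to the descendants.
No child survives, so the initial division is made at the grandchildren's generation.
That amount (€1,008,000) is divided into 8 shares of €126,000: Rashid, Gita, Pieter, Greta, Joaquin, Farrukh, Gabor, and Svea each take €126,000.

Svea receives €126,000.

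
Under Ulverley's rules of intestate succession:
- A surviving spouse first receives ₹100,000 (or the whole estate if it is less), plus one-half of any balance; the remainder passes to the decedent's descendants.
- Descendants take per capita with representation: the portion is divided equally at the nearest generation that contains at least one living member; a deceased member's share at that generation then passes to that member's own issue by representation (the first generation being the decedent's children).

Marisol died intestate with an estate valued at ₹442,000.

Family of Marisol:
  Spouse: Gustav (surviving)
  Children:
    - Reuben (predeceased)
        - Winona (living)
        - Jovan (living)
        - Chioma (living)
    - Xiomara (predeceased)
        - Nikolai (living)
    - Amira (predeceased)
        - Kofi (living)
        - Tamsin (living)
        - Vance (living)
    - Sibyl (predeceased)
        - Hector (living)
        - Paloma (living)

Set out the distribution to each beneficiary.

Gustav first takes ₹100,000, leaving a balance of ₹342,000. Gustav then takes one-half of the balance (₹171,000), for a total of ₹271,000. The remaining ₹171,000 passes to the descendants.
No child survives, so the initial division is made at the grandchildren's generation.
The descendants' portion (₹171,000) is divided into 9 shares of ₹19,000: Winona, Jovan, Chioma, Nikolai, Kofi, Tamsin, Vance, Hector, and Paloma each take ₹19,000.

Gustav: ₹271,000; Winona: ₹19,000; Jovan: ₹19,000; Chioma: ₹19,000; Nikolai: ₹19,000; Kofi: ₹19,000; Tamsin: ₹19,000; Vance: ₹19,000; Hector: ₹19,000; Paloma: ₹19,000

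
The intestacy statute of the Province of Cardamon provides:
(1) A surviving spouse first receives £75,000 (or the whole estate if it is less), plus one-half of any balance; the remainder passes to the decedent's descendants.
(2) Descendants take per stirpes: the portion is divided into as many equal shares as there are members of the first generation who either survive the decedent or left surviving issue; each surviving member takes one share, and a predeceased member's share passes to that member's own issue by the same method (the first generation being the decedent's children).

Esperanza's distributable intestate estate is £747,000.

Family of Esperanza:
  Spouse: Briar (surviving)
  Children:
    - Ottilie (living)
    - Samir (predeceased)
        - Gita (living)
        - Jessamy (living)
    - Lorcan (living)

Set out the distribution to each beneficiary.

Briar: £411,000; Ottilie: £112,000; Gita: £56,000; Jessamy: £56,000; Lorcan: £112,000

Briar first takes £75,000, leaving a balance of £672,000. Briar then takes one-half of the balance (£336,000), for a total of £411,000. The remaining £336,000 passes to the descendants.
The descendants' portion (£336,000) is divided into 3 shares of £112,000: Ottilie and Lorcan each take £112,000; Samir's £112,000 share passes to Samir's issue.
Samir's share (£112,000) is divided into 2 shares of £56,000: Gita and Jessamy each take £56,000.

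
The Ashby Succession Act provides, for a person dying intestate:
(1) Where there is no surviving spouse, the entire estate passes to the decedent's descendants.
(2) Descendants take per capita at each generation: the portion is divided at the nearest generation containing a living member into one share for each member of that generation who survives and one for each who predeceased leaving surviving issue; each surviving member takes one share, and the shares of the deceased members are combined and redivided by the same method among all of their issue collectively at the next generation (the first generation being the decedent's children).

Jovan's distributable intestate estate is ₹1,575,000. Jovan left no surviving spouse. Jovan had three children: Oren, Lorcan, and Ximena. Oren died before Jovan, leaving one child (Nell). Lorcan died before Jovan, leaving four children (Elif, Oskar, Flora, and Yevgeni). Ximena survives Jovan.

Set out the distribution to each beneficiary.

The entire ₹1,575,000 passes to the descendants.
That amount (₹1,575,000) is divided at the children's generation into 3 shares of ₹525,000. Ximena takes ₹525,000. The 2 shares of the deceased (Oren and Lorcan) are combined into a pool of ₹1,050,000.
That pool (₹1,050,000) is divided at the grandchildren's generation equally among Nell, Elif, Oskar, Flora, and Yevgeni: ₹210,000 each.

Nell: ₹210,000; Elif: ₹210,000; Oskar: ₹210,000; Flora: ₹210,000; Yevgeni: ₹210,000; Ximena: ₹525,000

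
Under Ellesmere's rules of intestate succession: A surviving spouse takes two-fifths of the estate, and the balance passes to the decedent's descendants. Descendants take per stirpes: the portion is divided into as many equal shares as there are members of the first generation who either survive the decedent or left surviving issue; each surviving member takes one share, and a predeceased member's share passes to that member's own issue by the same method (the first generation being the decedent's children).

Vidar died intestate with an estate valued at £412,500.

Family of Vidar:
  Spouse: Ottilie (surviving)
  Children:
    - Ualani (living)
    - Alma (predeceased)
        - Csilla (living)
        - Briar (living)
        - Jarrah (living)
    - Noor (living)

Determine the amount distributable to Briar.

Ottilie takes two-fifths of £412,500 = £165,000. The remaining £247,500 passes to the descendants.
The descendants' portion (£247,500) is divided into 3 shares of £82,500: Ualani and Noor each take £82,500; Alma's £82,500 share passes to Alma's issue.
Alma's share (£82,500) is divided into 3 shares of £27,500: Csilla, Briar, and Jarrah each take £27,500.

Briar receives £27,500.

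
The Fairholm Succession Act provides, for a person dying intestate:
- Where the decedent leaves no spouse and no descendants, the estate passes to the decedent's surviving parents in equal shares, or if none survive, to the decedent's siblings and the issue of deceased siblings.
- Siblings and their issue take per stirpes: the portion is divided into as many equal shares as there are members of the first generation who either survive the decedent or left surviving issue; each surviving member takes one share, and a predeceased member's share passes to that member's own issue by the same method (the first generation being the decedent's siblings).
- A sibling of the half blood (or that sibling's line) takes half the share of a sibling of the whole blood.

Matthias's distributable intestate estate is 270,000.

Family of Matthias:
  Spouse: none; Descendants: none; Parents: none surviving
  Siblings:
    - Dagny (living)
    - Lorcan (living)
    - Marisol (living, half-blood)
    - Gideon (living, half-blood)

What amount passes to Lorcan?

Lorcan receives 90,000.

The entire 270,000 passes to the siblings and their issue.
Counting each half-blood sibling's line as half a unit, there are 3 units in 270,000, so one unit is 90,000. Whole-blood lines (Dagny and Lorcan) take 90,000 each; half-blood lines (Marisol and Gideon) take 45,000 each.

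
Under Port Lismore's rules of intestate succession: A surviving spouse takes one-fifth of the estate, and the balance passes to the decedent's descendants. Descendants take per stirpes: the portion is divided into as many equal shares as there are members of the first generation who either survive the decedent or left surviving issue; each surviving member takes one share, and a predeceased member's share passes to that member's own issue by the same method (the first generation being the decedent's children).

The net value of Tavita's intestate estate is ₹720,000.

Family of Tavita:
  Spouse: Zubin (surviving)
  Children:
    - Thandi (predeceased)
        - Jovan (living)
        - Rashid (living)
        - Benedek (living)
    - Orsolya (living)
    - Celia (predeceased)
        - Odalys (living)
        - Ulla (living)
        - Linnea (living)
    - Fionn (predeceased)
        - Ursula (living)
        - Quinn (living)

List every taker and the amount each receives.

Zubin: ₹144,000; Jovan: ₹48,000; Rashid: ₹48,000; Benedek: ₹48,000; Orsolya: ₹144,000; Odalys: ₹48,000; Ulla: ₹48,000; Linnea: ₹48,000; Ursula: ₹72,000; Quinn: ₹72,000

Zubin takes one-fifth of ₹720,000 = ₹144,000. The remaining ₹576,000 passes to the descendants.
The descendants' portion (₹576,000) is divided into 4 shares of ₹144,000: Orsolya takes ₹144,000; Thandi's ₹144,000 share passes to Thandi's issue; Celia's ₹144,000 share passes to Celia's issue; Fionn's ₹144,000 share passes to Fionn's issue.
Thandi's share (₹144,000) is divided into 3 shares of ₹48,000: Jovan, Rashid, and Benedek each take ₹48,000.
Celia's share (₹144,000) is divided into 3 shares of ₹48,000: Odalys, Ulla, and Linnea each take ₹48,000.
Fionn's share (₹144,000) is divided into 2 shares of ₹72,000: Ursula and Quinn each take ₹72,000.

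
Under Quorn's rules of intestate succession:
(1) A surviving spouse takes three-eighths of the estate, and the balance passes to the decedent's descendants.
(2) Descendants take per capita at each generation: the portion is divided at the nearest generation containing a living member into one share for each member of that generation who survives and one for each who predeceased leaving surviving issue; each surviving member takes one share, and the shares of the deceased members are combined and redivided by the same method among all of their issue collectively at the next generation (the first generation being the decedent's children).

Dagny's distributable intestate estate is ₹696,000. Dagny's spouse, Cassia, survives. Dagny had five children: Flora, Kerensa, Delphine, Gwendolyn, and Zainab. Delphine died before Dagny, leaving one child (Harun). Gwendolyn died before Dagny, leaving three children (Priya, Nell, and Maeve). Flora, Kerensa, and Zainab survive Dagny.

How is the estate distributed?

Cassia takes three-eighths of ₹696,000 = ₹261,000. The remaining ₹435,000 passes to the descendants.
The descendants' portion (₹435,000) is divided at the children's generation into 5 shares of ₹87,000. Flora, Kerensa, and Zainab each take ₹87,000. The 2 shares of the deceased (Delphine and Gwendolyn) are combined into a pool of ₹174,000.
That pool (₹174,000) is divided at the grandchildren's generation equally among Harun, Priya, Nell, and Maeve: ₹43,500 each.

Cassia: ₹261,000; Flora: ₹87,000; Kerensa: ₹87,000; Harun: ₹43,500; Priya: ₹43,500; Nell: ₹43,500; Maeve: ₹43,500; Zainab: ₹87,000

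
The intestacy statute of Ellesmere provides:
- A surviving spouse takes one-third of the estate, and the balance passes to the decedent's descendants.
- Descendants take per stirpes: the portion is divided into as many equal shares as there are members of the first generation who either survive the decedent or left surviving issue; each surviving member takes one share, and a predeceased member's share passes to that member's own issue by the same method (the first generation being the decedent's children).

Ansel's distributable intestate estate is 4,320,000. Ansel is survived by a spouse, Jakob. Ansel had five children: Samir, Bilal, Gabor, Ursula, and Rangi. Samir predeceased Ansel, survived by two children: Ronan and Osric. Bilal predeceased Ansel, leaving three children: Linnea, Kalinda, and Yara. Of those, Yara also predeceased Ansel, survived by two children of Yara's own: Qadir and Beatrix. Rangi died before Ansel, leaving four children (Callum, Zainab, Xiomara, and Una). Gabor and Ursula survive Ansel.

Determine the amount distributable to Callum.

Callum receives 144,000.

Jakob takes one-third of 4,320,000 = 1,440,000. The remaining 2,880,000 passes to the descendants.
The descendants' portion (2,880,000) is divided into 5 shares of 576,000: Gabor and Ursula each take 576,000; Samir's 576,000 share passes to Samir's issue; Bilal's 576,000 share passes to Bilal's issue; Rangi's 576,000 share passes to Rangi's issue.
Samir's share (576,000) is divided into 2 shares of 288,000: Ronan and Osric each take 288,000.
Bilal's share (576,000) is divided into 3 shares of 192,000: Linnea and Kalinda each take 192,000; Yara's 192,000 share passes to Yara's issue.
Yara's share (192,000) is divided into 2 shares of 96,000: Qadir and Beatrix each take 96,000.
Rangi's share (576,000) is divided into 4 shares of 144,000: Callum, Zainab, Xiomara, and Una each take 144,000.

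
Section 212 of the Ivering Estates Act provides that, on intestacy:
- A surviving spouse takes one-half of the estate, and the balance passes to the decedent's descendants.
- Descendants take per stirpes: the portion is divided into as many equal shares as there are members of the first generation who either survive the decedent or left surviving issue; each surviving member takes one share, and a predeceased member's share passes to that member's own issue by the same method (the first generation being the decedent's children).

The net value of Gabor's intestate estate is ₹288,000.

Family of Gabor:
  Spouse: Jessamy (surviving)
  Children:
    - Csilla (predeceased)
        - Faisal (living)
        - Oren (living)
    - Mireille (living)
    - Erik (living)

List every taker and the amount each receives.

Jessamy takes one-half of ₹288,000 = ₹144,000. The remaining ₹144,000 passes to the descendants.
The descendants' portion (₹144,000) is divided into 3 shares of ₹48,000: Mireille and Erik each take ₹48,000; Csilla's ₹48,000 share passes to Csilla's issue.
Csilla's share (₹48,000) is divided into 2 shares of ₹24,000: Faisal and Oren each take ₹24,000.

Jessamy: ₹144,000; Faisal: ₹24,000; Oren: ₹24,000; Mireille: ₹48,000; Erik: ₹48,000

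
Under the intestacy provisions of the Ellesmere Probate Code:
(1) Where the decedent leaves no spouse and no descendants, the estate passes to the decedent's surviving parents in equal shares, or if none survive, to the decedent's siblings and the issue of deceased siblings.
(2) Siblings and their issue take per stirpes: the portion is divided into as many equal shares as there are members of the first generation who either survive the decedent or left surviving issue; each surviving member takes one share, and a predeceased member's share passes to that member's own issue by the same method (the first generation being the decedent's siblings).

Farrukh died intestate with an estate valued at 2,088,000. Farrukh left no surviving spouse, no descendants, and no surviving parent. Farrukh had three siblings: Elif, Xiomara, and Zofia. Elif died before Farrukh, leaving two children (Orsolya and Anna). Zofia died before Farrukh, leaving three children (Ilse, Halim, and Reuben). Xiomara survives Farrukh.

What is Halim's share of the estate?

The entire 2,088,000 passes to the siblings and their issue.
That amount (2,088,000) is divided into 3 shares of 696,000: Xiomara takes 696,000; Elif's 696,000 share passes to Elif's issue; Zofia's 696,000 share passes to Zofia's issue.
Elif's share (696,000) is divided into 2 shares of 348,000: Orsolya and Anna each take 348,000.
Zofia's share (696,000) is divided into 3 shares of 232,000: Ilse, Halim, and Reuben each take 232,000.

Halim receives 232,000.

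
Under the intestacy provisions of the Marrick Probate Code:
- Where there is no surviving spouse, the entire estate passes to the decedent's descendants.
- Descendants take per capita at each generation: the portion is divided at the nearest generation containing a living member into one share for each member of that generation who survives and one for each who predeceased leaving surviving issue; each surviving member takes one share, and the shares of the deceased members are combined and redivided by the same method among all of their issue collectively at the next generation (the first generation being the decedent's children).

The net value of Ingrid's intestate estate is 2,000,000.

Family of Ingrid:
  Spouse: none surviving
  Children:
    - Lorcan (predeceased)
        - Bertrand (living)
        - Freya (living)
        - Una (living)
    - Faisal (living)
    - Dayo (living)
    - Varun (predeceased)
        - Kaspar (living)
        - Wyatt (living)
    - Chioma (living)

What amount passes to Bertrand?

Bertrand receives 160,000.

The entire 2,000,000 passes to the descendants.
That amount (2,000,000) is divided at the children's generation into 5 shares of 400,000. Faisal, Dayo, and Chioma each take 400,000. The 2 shares of the deceased (Lorcan and Varun) are combined into a pool of 800,000.
That pool (800,000) is divided at the grandchildren's generation equally among Bertrand, Freya, Una, Kaspar, and Wyatt: 160,000 each.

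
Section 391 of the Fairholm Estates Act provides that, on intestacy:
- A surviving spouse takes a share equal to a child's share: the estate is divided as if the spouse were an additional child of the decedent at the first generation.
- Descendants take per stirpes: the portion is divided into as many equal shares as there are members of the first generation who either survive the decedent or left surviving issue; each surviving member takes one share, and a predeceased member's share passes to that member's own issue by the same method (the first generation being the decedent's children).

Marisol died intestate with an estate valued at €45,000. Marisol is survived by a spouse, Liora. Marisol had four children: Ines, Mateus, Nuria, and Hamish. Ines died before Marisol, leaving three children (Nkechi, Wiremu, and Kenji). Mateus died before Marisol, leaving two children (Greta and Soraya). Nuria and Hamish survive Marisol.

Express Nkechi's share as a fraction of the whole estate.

Nkechi receives 1/15 of the estate.

The spouse counts as an additional share at the children's level, so there are 5 primary shares of €9,000. Liora takes one such share (€9,000).
The children's combined portion (€36,000) is divided into 4 shares of €9,000: Nuria and Hamish each take €9,000; Ines's €9,000 share passes to Ines's issue; Mateus's €9,000 share passes to Mateus's issue.
Ines's share (€9,000) is divided into 3 shares of €3,000: Nkechi, Wiremu, and Kenji each take €3,000.
Mateus's share (€9,000) is divided into 2 shares of €4,500: Greta and Soraya each take €4,500.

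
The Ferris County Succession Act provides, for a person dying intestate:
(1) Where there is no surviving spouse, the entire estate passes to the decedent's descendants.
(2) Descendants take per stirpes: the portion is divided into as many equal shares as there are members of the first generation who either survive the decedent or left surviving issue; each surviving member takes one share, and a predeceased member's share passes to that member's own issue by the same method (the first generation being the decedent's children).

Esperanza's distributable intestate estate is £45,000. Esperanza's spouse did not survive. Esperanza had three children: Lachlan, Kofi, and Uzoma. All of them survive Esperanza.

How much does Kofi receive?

Kofi receives £15,000.

The entire £45,000 passes to the descendants.
That amount (£45,000) is divided into 3 shares of £15,000: Lachlan, Kofi, and Uzoma each take £15,000.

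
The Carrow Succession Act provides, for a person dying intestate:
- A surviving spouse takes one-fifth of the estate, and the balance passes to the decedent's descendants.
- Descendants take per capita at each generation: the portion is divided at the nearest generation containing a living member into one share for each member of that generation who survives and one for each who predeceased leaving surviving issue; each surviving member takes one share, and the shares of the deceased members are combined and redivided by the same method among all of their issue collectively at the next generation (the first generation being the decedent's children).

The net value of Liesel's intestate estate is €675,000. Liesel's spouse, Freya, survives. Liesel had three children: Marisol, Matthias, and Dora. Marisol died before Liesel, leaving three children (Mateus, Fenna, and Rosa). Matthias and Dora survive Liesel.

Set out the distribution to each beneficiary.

Freya takes one-fifth of €675,000 = €135,000. The remaining €540,000 passes to the descendants.
The descendants' portion (€540,000) is divided at the children's generation into 3 shares of €180,000. Matthias and Dora each take €180,000. The remaining share for the deceased Marisol (€180,000) is carried to the next generation.
That pool (€180,000) is divided at the grandchildren's generation equally among Mateus, Fenna, and Rosa: €60,000 each.

Freya: €135,000; Mateus: €60,000; Fenna: €60,000; Rosa: €60,000; Matthias: €180,000; Dora: €180,000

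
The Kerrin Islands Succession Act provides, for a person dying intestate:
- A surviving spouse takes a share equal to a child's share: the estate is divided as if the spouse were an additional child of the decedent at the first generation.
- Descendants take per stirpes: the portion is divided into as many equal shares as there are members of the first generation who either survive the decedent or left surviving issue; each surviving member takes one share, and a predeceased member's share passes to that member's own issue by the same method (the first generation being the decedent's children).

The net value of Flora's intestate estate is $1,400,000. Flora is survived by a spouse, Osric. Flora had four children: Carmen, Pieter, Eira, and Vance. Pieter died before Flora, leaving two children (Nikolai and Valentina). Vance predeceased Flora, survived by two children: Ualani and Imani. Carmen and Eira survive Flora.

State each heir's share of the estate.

Osric: $280,000; Carmen: $280,000; Nikolai: $140,000; Valentina: $140,000; Eira: $280,000; Ualani: $140,000; Imani: $140,000

The spouse counts as an additional share at the children's level, so there are 5 primary shares of $280,000. Osric takes one such share ($280,000).
The children's combined portion ($1,120,000) is divided into 4 shares of $280,000: Carmen and Eira each take $280,000; Pieter's $280,000 share passes to Pieter's issue; Vance's $280,000 share passes to Vance's issue.
Pieter's share ($280,000) is divided into 2 shares of $140,000: Nikolai and Valentina each take $140,000.
Vance's share ($280,000) is divided into 2 shares of $140,000: Ualani and Imani each take $140,000.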